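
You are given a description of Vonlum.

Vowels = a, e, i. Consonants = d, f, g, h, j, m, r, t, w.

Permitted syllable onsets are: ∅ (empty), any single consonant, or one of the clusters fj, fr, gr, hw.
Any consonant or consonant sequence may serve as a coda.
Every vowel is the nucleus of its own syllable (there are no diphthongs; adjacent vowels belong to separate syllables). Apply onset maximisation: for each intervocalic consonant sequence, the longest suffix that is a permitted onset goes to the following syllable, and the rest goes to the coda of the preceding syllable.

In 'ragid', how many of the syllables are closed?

The vowels are a, i — 2 nuclei, so 2 syllables.
/a…i/ gap (V1→V2): /g/ → onset of the next syllable (single consonants are always licit onsets).
Putting it together: ra.gid.
Classifying each syllable: /ra/ (open), /gid/ (closed).
Closed syllables: 1.

1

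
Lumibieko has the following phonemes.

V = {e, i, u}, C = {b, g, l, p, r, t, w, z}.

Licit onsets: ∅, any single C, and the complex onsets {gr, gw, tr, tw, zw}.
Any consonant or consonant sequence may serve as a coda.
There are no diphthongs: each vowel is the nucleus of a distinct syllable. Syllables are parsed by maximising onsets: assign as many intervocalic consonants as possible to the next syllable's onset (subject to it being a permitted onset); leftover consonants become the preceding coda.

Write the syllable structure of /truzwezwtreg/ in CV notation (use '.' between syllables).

CCV.CCVCC.CCVC

The vowels are u, e, e — 3 nuclei, so 3 syllables.
σ1/σ2 boundary: /zw/ — entire cluster is a permitted onset → onset /zw/, coda ∅.
σ2/σ3 boundary: /zwtr/ — longest licit onset from the right is /tr/, leaving /zw/ as coda.
So the parse is tru.zwezw.treg.
Mapping each syllable to C/V: /tru/ → CCV, /zwezw/ → CCVCC, /treg/ → CCVC.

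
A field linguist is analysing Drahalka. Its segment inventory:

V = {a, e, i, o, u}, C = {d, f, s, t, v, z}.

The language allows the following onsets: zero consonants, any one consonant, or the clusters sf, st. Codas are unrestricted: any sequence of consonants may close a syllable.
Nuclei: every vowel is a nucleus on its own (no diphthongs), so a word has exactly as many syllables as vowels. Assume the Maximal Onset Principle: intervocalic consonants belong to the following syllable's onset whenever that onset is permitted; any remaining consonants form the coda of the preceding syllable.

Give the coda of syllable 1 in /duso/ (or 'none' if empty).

Nuclei (vowels): u, o → 2 syllables.
/u…o/ gap (V1→V2): just /s/ — single C goes to the following onset.
Syllabification: du.so.
Syllable 1 is /du/: onset /d/, nucleus /u/, coda ∅.

none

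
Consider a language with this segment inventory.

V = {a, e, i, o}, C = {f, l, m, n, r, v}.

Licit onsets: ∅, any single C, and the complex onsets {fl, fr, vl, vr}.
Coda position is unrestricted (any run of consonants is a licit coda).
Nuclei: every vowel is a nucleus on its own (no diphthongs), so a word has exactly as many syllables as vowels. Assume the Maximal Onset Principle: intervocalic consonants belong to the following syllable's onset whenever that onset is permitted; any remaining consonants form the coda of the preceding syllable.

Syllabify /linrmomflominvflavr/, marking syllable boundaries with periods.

Nuclei (vowels): i, o, o, i, a → 5 syllables.
Between /i/ (V1) and /o/ (V2): /nrm/ splits as /nr/ + /m/ (/m/ is the longest suffix that is a licit onset).
Between /o/ (V2) and /o/ (V3): /mfl/ splits as /m/ + /fl/ (/fl/ is the longest suffix that is a licit onset).
Between /o/ (V3) and /i/ (V4): /m/ → onset of the next syllable (single consonants are always licit onsets).
Between /i/ (V4) and /a/ (V5): /nvfl/; trying suffixes from longest down, /fl/ is the first permitted one, so coda /nv/ | onset /fl/.

linr.mom.flo.minv.flavr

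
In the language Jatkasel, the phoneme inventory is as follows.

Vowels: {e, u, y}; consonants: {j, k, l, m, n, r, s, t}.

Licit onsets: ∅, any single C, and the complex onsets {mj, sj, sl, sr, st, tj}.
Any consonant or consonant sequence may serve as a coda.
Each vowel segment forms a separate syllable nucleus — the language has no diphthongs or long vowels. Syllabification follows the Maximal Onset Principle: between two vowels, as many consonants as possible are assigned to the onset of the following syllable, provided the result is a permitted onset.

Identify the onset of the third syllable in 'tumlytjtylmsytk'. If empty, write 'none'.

t

Nuclei (vowels): u, y, y, y → 4 syllables.
σ1/σ2 boundary: /ml/ — longest licit onset from the right is /l/, leaving /m/ as coda.
σ2/σ3 boundary: cluster /tjt/ — the longest permitted-onset suffix is /t/; onset = /t/, preceding coda = /tj/.
σ3/σ4 boundary: /lms/; trying suffixes from longest down, /s/ is the first permitted one, so coda /lm/ | onset /s/.
Syllabification: tum.lytj.tylm.sytk.
Syllable 3 is /tylm/: onset /t/, nucleus /y/, coda /lm/.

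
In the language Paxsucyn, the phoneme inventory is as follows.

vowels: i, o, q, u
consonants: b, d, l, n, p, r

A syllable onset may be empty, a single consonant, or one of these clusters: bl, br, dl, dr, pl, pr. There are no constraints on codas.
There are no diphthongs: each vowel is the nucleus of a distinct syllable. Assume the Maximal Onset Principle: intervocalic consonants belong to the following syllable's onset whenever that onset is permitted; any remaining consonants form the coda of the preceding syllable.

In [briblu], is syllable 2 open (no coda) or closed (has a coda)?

open

The vowels are i, u — 2 nuclei, so 2 syllables.
Between /i/ (V1) and /u/ (V2): /bl/ is a licit onset in full, so it all attaches to the next syllable.
So the parse is bri.blu.
Syllable 2 is /blu/; it ends in its nucleus with no coda, so it is open.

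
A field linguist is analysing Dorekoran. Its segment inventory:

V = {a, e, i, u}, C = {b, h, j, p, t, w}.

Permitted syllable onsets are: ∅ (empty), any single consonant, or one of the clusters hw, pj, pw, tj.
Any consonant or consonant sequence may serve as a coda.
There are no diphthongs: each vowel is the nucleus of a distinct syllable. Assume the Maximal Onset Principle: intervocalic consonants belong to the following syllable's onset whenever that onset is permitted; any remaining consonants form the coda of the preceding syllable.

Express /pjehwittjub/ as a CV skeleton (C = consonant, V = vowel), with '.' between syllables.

The vowels are e, i, u — 3 nuclei, so 3 syllables.
Between /e/ (V1) and /i/ (V2): cluster /hw/ — /hw/ is itself a permitted onset, so the whole cluster goes right; preceding coda = ∅.
Between /i/ (V2) and /u/ (V3): /ttj/ — longest licit onset from the right is /tj/, leaving /t/ as coda.
Result: pje.hwit.tjub.
Mapping each syllable to C/V: /pje/ → CCV, /hwit/ → CCVC, /tjub/ → CCVC.

CCV.CCVC.CCVC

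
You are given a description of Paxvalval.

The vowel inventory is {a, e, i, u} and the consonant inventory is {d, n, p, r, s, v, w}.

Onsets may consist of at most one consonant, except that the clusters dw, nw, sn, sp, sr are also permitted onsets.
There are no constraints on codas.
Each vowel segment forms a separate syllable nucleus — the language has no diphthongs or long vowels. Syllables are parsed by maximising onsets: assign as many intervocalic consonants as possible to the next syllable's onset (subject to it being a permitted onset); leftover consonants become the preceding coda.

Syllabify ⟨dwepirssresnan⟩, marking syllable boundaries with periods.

dwe.pirs.sre.snan

Vowels present: e, i, e, a; each is a nucleus, giving 4 syllables.
/e…i/ gap (V1→V2): just /p/ — single C goes to the following onset.
/i…e/ gap (V2→V3): /rssr/; trying suffixes from longest down, /sr/ is the first permitted one, so coda /rs/ | onset /sr/.
/e…a/ gap (V3→V4): cluster /sn/ — /sn/ is itself a permitted onset, so the whole cluster goes right; preceding coda = ∅.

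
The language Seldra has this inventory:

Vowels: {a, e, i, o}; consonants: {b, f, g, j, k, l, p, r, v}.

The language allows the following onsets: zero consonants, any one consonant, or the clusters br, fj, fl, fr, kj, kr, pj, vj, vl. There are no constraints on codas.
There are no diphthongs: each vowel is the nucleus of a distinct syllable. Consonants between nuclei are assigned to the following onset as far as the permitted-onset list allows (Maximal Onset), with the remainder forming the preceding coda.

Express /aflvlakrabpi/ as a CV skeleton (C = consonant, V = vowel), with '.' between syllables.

Vowels present: a, a, a, i; each is a nucleus, giving 4 syllables.
Between /a/ (V1) and /a/ (V2): cluster /flvl/ — the longest permitted-onset suffix is /vl/; onset = /vl/, preceding coda = /fl/.
Between /a/ (V2) and /a/ (V3): /kr/ — entire cluster is a permitted onset → onset /kr/, coda ∅.
Between /a/ (V3) and /i/ (V4): cluster /bp/ — the longest permitted-onset suffix is /p/; onset = /p/, preceding coda = /b/.
Syllabification: afl.vla.krab.pi.
Mapping each syllable to C/V: /afl/ → VCC, /vla/ → CCV, /krab/ → CCVC, /pi/ → CV.

VCC.CCV.CCVC.CV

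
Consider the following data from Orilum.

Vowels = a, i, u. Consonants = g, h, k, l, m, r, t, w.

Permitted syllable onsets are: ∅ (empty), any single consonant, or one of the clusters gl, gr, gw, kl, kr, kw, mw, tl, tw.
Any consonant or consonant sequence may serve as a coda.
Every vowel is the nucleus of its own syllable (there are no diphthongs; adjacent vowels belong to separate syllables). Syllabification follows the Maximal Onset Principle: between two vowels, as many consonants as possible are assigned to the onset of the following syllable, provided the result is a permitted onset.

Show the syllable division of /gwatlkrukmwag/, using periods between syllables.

The vowels are a, u, a — 3 nuclei, so 3 syllables.
Between /a/ (V1) and /u/ (V2): /tlkr/; trying suffixes from longest down, /kr/ is the first permitted one, so coda /tl/ | onset /kr/.
Between /u/ (V2) and /a/ (V3): /kmw/ — longest licit onset from the right is /mw/, leaving /k/ as coda.

gwatl.kruk.mwag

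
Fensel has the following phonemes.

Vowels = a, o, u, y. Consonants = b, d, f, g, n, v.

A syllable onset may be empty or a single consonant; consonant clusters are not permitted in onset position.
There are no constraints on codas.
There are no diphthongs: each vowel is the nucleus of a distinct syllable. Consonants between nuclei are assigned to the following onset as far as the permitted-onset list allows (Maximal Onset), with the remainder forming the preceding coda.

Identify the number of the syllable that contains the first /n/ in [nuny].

The vowels are u, y — 2 nuclei, so 2 syllables.
σ1/σ2 boundary: /n/ → onset of the next syllable (single consonants are always licit onsets).
Putting it together: nu.ny.
The first /n/ is in the onset of syllable 1 (/nu/).

1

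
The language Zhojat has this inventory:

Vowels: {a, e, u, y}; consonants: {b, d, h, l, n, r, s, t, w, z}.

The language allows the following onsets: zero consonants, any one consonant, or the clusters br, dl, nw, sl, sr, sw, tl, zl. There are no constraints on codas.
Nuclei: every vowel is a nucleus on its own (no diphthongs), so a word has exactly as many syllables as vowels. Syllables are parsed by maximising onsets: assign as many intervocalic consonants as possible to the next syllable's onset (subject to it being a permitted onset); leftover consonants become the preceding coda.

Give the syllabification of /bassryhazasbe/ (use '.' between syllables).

bas.sry.ha.zas.be

The vowels are a, y, a, a, e — 5 nuclei, so 5 syllables.
σ1/σ2 boundary: cluster /ssr/ — the longest permitted-onset suffix is /sr/; onset = /sr/, preceding coda = /s/.
σ2/σ3 boundary: /h/ → onset of the next syllable (single consonants are always licit onsets).
σ3/σ4 boundary: /z/ → onset of the next syllable (single consonants are always licit onsets).
σ4/σ5 boundary: /sb/ splits as /s/ + /b/ (/b/ is the longest suffix that is a licit onset).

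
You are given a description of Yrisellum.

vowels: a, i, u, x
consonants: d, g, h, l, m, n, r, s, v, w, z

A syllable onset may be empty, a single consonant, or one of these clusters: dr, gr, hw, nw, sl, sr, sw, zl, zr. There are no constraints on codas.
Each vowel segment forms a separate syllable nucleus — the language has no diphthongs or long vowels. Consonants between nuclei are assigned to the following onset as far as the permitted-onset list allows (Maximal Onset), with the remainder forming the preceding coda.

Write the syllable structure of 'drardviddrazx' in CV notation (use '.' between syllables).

Nuclei (vowels): a, i, a, x → 4 syllables.
σ1/σ2 boundary: /rdv/ — longest licit onset from the right is /v/, leaving /rd/ as coda.
σ2/σ3 boundary: cluster /ddr/ — the longest permitted-onset suffix is /dr/; onset = /dr/, preceding coda = /d/.
σ3/σ4 boundary: /z/ is a single consonant, so it becomes the next onset.
Result: drard.vid.dra.zx.
Mapping each syllable to C/V: /drard/ → CCVCC, /vid/ → CVC, /dra/ → CCV, /zx/ → CV.

CCVCC.CVC.CCV.CV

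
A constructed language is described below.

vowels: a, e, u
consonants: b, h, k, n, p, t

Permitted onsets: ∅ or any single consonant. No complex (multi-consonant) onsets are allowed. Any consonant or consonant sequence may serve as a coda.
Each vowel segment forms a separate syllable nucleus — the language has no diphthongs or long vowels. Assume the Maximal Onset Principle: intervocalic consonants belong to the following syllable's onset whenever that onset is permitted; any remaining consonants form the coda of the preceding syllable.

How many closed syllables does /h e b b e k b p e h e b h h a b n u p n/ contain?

The vowels are e, e, e, e, a, u — 6 nuclei, so 6 syllables.
σ1/σ2 boundary: /bb/ splits as /b/ + /b/ (/b/ is the longest suffix that is a licit onset).
σ2/σ3 boundary: /kbp/; trying suffixes from longest down, /p/ is the first permitted one, so coda /kb/ | onset /p/.
σ3/σ4 boundary: /h/ is a single consonant, so it becomes the next onset.
σ4/σ5 boundary: cluster /bhh/ — the longest permitted-onset suffix is /h/; onset = /h/, preceding coda = /bh/.
σ5/σ6 boundary: /bn/; trying suffixes from longest down, /n/ is the first permitted one, so coda /b/ | onset /n/.
Syllabification: heb.bekb.pe.hebh.hab.nupn.
Classifying each syllable: /heb/ (closed), /bekb/ (closed), /pe/ (open), /hebh/ (closed), /hab/ (closed), /nupn/ (closed).
Closed syllables: 5.

5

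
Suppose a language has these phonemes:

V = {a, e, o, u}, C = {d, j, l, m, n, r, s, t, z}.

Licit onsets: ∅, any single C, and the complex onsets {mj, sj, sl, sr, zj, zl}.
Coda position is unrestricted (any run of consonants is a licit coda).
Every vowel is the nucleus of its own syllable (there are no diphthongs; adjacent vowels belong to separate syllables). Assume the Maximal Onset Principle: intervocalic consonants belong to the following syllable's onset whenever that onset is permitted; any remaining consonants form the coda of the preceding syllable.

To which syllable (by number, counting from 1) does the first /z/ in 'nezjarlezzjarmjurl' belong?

Vowels present: e, a, e, a, u; each is a nucleus, giving 5 syllables.
Between /e/ (V1) and /a/ (V2): cluster /zj/ — /zj/ is itself a permitted onset, so the whole cluster goes right; preceding coda = ∅.
Between /a/ (V2) and /e/ (V3): cluster /rl/ — the longest permitted-onset suffix is /l/; onset = /l/, preceding coda = /r/.
Between /e/ (V3) and /a/ (V4): /zzj/ splits as /z/ + /zj/ (/zj/ is the longest suffix that is a licit onset).
Between /a/ (V4) and /u/ (V5): /rmj/; trying suffixes from longest down, /mj/ is the first permitted one, so coda /r/ | onset /mj/.
Result: ne.zjar.lez.zjar.mjurl.
The first /z/ is in the onset of syllable 2 (/zjar/).

2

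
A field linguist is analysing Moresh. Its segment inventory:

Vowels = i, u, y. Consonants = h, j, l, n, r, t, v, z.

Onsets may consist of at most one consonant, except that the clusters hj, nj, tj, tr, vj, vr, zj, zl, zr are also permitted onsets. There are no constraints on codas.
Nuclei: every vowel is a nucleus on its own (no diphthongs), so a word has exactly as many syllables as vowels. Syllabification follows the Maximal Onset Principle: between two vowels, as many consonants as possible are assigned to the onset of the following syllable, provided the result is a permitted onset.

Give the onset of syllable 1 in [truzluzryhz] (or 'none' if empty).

tr

Nuclei (vowels): u, u, y → 3 syllables.
Between /u/ (V1) and /u/ (V2): /zl/ — entire cluster is a permitted onset → onset /zl/, coda ∅.
Between /u/ (V2) and /y/ (V3): /zr/ is a licit onset in full, so it all attaches to the next syllable.
So the parse is tru.zlu.zryhz.
Syllable 1 is /tru/: onset /tr/, nucleus /u/, coda ∅.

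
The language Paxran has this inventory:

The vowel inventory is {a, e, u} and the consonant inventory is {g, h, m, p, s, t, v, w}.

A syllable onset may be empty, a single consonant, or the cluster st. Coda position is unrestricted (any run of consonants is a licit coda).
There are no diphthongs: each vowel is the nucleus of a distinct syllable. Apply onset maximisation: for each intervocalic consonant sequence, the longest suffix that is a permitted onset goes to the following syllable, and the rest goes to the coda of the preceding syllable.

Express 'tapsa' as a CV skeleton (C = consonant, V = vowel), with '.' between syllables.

Vowels present: a, a; each is a nucleus, giving 2 syllables.
Between /a/ (V1) and /a/ (V2): cluster /ps/ — the longest permitted-onset suffix is /s/; onset = /s/, preceding coda = /p/.
Putting it together: tap.sa.
Mapping each syllable to C/V: /tap/ → CVC, /sa/ → CV.

CVC.CV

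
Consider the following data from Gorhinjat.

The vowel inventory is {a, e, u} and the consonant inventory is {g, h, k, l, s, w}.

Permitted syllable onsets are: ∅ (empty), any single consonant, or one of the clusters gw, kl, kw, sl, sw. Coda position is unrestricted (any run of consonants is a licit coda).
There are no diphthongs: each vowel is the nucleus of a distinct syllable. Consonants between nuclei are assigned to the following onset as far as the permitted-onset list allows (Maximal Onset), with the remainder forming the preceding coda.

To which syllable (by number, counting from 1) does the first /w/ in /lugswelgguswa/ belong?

Vowels present: u, e, u, a; each is a nucleus, giving 4 syllables.
V1 /u/ – V2 /e/: /gsw/ — longest licit onset from the right is /sw/, leaving /g/ as coda.
V2 /e/ – V3 /u/: cluster /lgg/ — the longest permitted-onset suffix is /g/; onset = /g/, preceding coda = /lg/.
V3 /u/ – V4 /a/: /sw/ — entire cluster is a permitted onset → onset /sw/, coda ∅.
Putting it together: lug.swelg.gu.swa.
The first /w/ is in the onset of syllable 2 (/swelg/).

2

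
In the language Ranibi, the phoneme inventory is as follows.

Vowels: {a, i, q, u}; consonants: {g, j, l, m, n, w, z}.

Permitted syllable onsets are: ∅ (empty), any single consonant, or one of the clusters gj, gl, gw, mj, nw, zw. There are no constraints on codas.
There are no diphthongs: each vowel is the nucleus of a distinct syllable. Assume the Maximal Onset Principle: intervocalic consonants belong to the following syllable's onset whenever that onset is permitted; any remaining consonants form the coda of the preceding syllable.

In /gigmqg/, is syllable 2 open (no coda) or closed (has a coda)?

closed

Vowels present: i, q; each is a nucleus, giving 2 syllables.
V1 /i/ – V2 /q/: /gm/ — longest licit onset from the right is /m/, leaving /g/ as coda.
Result: gig.mqg.
Syllable 2 is /mqg/ with coda /g/, so it is closed.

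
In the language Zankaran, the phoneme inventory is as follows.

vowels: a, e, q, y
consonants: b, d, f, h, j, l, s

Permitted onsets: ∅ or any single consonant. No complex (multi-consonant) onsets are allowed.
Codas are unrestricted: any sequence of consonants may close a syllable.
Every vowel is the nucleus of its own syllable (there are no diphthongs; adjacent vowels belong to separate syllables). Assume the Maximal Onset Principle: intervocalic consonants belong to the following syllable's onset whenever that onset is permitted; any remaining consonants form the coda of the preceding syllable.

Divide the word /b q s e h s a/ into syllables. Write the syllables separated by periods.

bq.seh.sa

Nuclei (vowels): q, e, a → 3 syllables.
/q…e/ gap (V1→V2): /s/ → onset of the next syllable (single consonants are always licit onsets).
/e…a/ gap (V2→V3): /hs/ splits as /h/ + /s/ (/s/ is the longest suffix that is a licit onset).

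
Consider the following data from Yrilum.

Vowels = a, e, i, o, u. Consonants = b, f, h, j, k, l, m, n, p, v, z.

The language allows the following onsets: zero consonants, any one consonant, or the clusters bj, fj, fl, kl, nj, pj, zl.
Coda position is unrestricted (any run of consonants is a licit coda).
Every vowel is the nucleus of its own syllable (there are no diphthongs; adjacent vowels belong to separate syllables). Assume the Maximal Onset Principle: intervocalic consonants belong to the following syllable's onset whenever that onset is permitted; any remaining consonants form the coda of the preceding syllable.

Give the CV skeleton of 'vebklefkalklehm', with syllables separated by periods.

Vowels present: e, e, a, e; each is a nucleus, giving 4 syllables.
V1 /e/ – V2 /e/: cluster /bkl/ — the longest permitted-onset suffix is /kl/; onset = /kl/, preceding coda = /b/.
V2 /e/ – V3 /a/: cluster /fk/ — the longest permitted-onset suffix is /k/; onset = /k/, preceding coda = /f/.
V3 /a/ – V4 /e/: /lkl/ — longest licit onset from the right is /kl/, leaving /l/ as coda.
Syllabification: veb.klef.kal.klehm.
Mapping each syllable to C/V: /veb/ → CVC, /klef/ → CCVC, /kal/ → CVC, /klehm/ → CCVCC.

CVC.CCVC.CVC.CCVCC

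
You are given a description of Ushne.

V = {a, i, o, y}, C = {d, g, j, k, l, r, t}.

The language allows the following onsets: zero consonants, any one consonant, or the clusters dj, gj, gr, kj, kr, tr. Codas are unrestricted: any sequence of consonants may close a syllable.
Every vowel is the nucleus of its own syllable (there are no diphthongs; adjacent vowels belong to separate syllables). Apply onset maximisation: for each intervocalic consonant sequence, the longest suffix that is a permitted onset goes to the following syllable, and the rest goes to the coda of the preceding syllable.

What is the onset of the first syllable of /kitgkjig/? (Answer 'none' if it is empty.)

k

Nuclei (vowels): i, i → 2 syllables.
V1 /i/ – V2 /i/: /tgkj/ — longest licit onset from the right is /kj/, leaving /tg/ as coda.
So the parse is kitg.kjig.
Syllable 1 is /kitg/: onset /k/, nucleus /i/, coda /tg/.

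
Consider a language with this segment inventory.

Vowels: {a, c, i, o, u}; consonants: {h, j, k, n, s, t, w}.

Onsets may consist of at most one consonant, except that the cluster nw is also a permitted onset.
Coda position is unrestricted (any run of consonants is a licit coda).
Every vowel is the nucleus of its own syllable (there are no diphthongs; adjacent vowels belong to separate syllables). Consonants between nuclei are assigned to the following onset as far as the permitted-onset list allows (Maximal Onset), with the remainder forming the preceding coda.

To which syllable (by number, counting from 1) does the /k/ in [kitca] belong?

The vowels are i, c, a — 3 nuclei, so 3 syllables.
/i…c/ gap (V1→V2): just /t/ — single C goes to the following onset.
/c…a/ gap (V2→V3): hiatus — the boundary sits between the two vowels.
Syllabification: ki.tc.a.
The /k/ is in the onset of syllable 1 (/ki/).

1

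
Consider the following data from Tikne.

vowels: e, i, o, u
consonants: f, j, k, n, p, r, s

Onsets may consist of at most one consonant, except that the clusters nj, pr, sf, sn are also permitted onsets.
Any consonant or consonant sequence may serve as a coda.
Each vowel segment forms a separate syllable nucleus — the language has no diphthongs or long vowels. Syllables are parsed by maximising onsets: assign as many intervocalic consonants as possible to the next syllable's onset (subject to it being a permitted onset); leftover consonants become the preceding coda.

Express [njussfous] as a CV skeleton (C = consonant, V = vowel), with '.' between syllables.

Nuclei (vowels): u, o, u → 3 syllables.
Between /u/ (V1) and /o/ (V2): /ssf/; trying suffixes from longest down, /sf/ is the first permitted one, so coda /s/ | onset /sf/.
Between /o/ (V2) and /u/ (V3): no consonants, so the boundary falls immediately after /o/.
Syllabification: njus.sfo.us.
Mapping each syllable to C/V: /njus/ → CCVC, /sfo/ → CCV, /us/ → VC.

CCVC.CCV.VC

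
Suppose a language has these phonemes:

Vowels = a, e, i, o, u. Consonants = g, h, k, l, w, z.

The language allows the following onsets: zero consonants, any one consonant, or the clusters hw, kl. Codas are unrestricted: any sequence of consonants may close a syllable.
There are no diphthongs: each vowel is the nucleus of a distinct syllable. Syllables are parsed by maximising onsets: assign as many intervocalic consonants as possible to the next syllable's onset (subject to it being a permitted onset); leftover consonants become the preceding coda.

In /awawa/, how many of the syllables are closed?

0

Nuclei (vowels): a, a, a → 3 syllables.
σ1/σ2 boundary: /w/ → onset of the next syllable (single consonants are always licit onsets).
σ2/σ3 boundary: /w/ → onset of the next syllable (single consonants are always licit onsets).
So the parse is a.wa.wa.
Classifying each syllable: /a/ (open), /wa/ (open), /wa/ (open).
Closed syllables: 0.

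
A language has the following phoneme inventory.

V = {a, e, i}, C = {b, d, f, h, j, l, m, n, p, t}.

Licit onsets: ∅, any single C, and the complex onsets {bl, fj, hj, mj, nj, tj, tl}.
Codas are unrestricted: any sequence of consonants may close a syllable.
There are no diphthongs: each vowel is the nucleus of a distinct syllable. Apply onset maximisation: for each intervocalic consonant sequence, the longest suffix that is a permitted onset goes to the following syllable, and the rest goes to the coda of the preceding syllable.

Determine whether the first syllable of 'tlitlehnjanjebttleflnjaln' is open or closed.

The vowels are i, e, a, e, e, a — 6 nuclei, so 6 syllables.
σ1/σ2 boundary: cluster /tl/ — /tl/ is itself a permitted onset, so the whole cluster goes right; preceding coda = ∅.
σ2/σ3 boundary: /hnj/; trying suffixes from longest down, /nj/ is the first permitted one, so coda /h/ | onset /nj/.
σ3/σ4 boundary: cluster /nj/ — /nj/ is itself a permitted onset, so the whole cluster goes right; preceding coda = ∅.
σ4/σ5 boundary: cluster /bttl/ — the longest permitted-onset suffix is /tl/; onset = /tl/, preceding coda = /bt/.
σ5/σ6 boundary: /flnj/ — longest licit onset from the right is /nj/, leaving /fl/ as coda.
Result: tli.tleh.nja.njebt.tlefl.njaln.
Syllable 1 is /tli/; it ends in its nucleus with no coda, so it is open.

open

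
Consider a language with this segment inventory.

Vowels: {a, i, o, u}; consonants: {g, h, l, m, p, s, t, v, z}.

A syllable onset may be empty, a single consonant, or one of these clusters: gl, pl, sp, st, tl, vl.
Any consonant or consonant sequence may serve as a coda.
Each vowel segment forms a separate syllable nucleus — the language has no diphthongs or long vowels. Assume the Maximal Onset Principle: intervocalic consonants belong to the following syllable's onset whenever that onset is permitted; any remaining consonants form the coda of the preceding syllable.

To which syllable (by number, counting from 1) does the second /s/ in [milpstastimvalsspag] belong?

Nuclei (vowels): i, a, i, a, a → 5 syllables.
Between /i/ (V1) and /a/ (V2): /lpst/ splits as /lp/ + /st/ (/st/ is the longest suffix that is a licit onset).
Between /a/ (V2) and /i/ (V3): /st/ is a licit onset in full, so it all attaches to the next syllable.
Between /i/ (V3) and /a/ (V4): /mv/; trying suffixes from longest down, /v/ is the first permitted one, so coda /m/ | onset /v/.
Between /a/ (V4) and /a/ (V5): /lssp/ splits as /ls/ + /sp/ (/sp/ is the longest suffix that is a licit onset).
Syllabification: milp.sta.stim.vals.spag.
The second /s/ is in the onset of syllable 3 (/stim/).

3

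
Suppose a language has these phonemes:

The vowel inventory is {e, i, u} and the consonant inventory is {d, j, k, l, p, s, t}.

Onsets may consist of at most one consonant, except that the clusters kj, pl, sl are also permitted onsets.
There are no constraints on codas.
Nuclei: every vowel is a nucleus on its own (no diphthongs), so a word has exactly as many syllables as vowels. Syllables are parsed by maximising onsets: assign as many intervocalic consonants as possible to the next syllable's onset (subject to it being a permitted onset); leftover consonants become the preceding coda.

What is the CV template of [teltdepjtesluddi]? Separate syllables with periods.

CVCC.CVCC.CV.CCVC.CV

Vowels present: e, e, e, u, i; each is a nucleus, giving 5 syllables.
Between /e/ (V1) and /e/ (V2): cluster /ltd/ — the longest permitted-onset suffix is /d/; onset = /d/, preceding coda = /lt/.
Between /e/ (V2) and /e/ (V3): /pjt/ splits as /pj/ + /t/ (/t/ is the longest suffix that is a licit onset).
Between /e/ (V3) and /u/ (V4): cluster /sl/ — /sl/ is itself a permitted onset, so the whole cluster goes right; preceding coda = ∅.
Between /u/ (V4) and /i/ (V5): /dd/ — longest licit onset from the right is /d/, leaving /d/ as coda.
Putting it together: telt.depj.te.slud.di.
Mapping each syllable to C/V: /telt/ → CVCC, /depj/ → CVCC, /te/ → CV, /slud/ → CCVC, /di/ → CV.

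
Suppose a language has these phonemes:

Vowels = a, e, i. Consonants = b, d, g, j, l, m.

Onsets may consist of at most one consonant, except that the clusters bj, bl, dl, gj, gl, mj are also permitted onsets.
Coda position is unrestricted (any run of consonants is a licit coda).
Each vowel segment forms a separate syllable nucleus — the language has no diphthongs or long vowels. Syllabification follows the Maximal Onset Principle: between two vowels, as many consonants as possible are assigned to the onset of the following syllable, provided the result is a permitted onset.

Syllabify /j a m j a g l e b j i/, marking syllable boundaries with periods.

Vowels present: a, a, e, i; each is a nucleus, giving 4 syllables.
σ1/σ2 boundary: /mj/ is a licit onset in full, so it all attaches to the next syllable.
σ2/σ3 boundary: /gl/ is a licit onset in full, so it all attaches to the next syllable.
σ3/σ4 boundary: /bj/ — entire cluster is a permitted onset → onset /bj/, coda ∅.

ja.mja.gle.bji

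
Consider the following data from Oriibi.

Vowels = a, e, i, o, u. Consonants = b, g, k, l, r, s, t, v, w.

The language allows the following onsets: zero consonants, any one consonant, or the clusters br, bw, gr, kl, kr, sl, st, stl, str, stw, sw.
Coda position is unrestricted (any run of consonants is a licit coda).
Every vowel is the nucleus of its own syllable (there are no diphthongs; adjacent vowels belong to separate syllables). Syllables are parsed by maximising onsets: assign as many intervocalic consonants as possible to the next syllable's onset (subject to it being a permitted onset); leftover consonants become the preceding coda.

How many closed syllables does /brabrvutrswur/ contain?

3

The vowels are a, u, u — 3 nuclei, so 3 syllables.
Between /a/ (V1) and /u/ (V2): /brv/ — longest licit onset from the right is /v/, leaving /br/ as coda.
Between /u/ (V2) and /u/ (V3): /trsw/; trying suffixes from longest down, /sw/ is the first permitted one, so coda /tr/ | onset /sw/.
Putting it together: brabr.vutr.swur.
Classifying each syllable: /brabr/ (closed), /vutr/ (closed), /swur/ (closed).
Closed syllables: 3.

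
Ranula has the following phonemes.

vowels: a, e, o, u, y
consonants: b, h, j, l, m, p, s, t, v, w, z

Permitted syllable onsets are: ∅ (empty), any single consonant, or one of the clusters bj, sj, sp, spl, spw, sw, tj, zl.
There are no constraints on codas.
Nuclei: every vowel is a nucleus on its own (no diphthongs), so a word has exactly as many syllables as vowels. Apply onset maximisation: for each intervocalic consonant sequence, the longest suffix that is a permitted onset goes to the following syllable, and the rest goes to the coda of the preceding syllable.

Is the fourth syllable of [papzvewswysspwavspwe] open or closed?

closed

Nuclei (vowels): a, e, y, a, e → 5 syllables.
/a…e/ gap (V1→V2): /pzv/; trying suffixes from longest down, /v/ is the first permitted one, so coda /pz/ | onset /v/.
/e…y/ gap (V2→V3): /wsw/ — longest licit onset from the right is /sw/, leaving /w/ as coda.
/y…a/ gap (V3→V4): cluster /sspw/ — the longest permitted-onset suffix is /spw/; onset = /spw/, preceding coda = /s/.
/a…e/ gap (V4→V5): /vspw/ — longest licit onset from the right is /spw/, leaving /v/ as coda.
Result: papz.vew.swys.spwav.spwe.
Syllable 4 is /spwav/ with coda /v/, so it is closed.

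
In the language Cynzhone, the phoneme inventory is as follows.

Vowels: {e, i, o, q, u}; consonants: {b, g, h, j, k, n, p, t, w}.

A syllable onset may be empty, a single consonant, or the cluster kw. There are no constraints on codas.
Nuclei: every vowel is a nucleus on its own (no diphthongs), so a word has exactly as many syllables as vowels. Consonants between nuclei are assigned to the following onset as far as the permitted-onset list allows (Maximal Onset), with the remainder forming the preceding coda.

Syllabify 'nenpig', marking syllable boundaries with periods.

nen.pig

Nuclei (vowels): e, i → 2 syllables.
Between /e/ (V1) and /i/ (V2): /np/ — longest licit onset from the right is /p/, leaving /n/ as coda.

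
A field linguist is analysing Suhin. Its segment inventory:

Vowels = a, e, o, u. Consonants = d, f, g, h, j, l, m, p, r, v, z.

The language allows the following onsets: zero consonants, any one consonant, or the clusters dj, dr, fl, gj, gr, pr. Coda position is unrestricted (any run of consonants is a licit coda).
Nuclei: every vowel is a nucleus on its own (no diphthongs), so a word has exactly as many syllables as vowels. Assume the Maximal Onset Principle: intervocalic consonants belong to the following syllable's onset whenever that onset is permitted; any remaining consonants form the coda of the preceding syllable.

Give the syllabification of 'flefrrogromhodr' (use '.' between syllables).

The vowels are e, o, o, o — 4 nuclei, so 4 syllables.
σ1/σ2 boundary: /frr/ — longest licit onset from the right is /r/, leaving /fr/ as coda.
σ2/σ3 boundary: /gr/ — entire cluster is a permitted onset → onset /gr/, coda ∅.
σ3/σ4 boundary: /mh/ — longest licit onset from the right is /h/, leaving /m/ as coda.

flefr.ro.grom.hodr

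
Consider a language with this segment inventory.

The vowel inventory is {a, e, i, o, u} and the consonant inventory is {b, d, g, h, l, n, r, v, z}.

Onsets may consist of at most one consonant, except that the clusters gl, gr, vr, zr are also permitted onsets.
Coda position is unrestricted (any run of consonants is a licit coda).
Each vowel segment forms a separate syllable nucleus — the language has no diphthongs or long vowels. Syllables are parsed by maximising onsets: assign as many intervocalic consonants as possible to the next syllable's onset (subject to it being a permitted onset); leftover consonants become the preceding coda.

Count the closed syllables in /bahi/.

Vowels present: a, i; each is a nucleus, giving 2 syllables.
σ1/σ2 boundary: just /h/ — single C goes to the following onset.
Putting it together: ba.hi.
Classifying each syllable: /ba/ (open), /hi/ (open).
Closed syllables: 0.

0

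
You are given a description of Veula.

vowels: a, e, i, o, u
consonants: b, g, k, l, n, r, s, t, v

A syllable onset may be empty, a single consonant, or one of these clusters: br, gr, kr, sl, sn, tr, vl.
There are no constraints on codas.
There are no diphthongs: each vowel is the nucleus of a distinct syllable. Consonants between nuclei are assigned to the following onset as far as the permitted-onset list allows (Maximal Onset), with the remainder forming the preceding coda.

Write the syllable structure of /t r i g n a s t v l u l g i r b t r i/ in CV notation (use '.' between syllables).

The vowels are i, a, u, i, i — 5 nuclei, so 5 syllables.
/i…a/ gap (V1→V2): cluster /gn/ — the longest permitted-onset suffix is /n/; onset = /n/, preceding coda = /g/.
/a…u/ gap (V2→V3): /stvl/ — longest licit onset from the right is /vl/, leaving /st/ as coda.
/u…i/ gap (V3→V4): /lg/; trying suffixes from longest down, /g/ is the first permitted one, so coda /l/ | onset /g/.
/i…i/ gap (V4→V5): /rbtr/; trying suffixes from longest down, /tr/ is the first permitted one, so coda /rb/ | onset /tr/.
Syllabification: trig.nast.vlul.girb.tri.
Mapping each syllable to C/V: /trig/ → CCVC, /nast/ → CVCC, /vlul/ → CCVC, /girb/ → CVCC, /tri/ → CCV.

CCVC.CVCC.CCVC.CVCC.CCV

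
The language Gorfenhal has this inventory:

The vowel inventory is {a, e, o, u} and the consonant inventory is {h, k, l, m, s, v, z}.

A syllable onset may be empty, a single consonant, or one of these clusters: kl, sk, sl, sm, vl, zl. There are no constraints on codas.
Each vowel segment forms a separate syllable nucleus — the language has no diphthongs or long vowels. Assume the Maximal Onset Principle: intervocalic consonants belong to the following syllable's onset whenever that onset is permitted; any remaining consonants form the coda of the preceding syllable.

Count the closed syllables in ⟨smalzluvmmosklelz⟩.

Vowels present: a, u, o, e; each is a nucleus, giving 4 syllables.
σ1/σ2 boundary: /lzl/ — longest licit onset from the right is /zl/, leaving /l/ as coda.
σ2/σ3 boundary: cluster /vmm/ — the longest permitted-onset suffix is /m/; onset = /m/, preceding coda = /vm/.
σ3/σ4 boundary: /skl/; trying suffixes from longest down, /kl/ is the first permitted one, so coda /s/ | onset /kl/.
Result: smal.zluvm.mos.klelz.
Classifying each syllable: /smal/ (closed), /zluvm/ (closed), /mos/ (closed), /klelz/ (closed).
Closed syllables: 4.

4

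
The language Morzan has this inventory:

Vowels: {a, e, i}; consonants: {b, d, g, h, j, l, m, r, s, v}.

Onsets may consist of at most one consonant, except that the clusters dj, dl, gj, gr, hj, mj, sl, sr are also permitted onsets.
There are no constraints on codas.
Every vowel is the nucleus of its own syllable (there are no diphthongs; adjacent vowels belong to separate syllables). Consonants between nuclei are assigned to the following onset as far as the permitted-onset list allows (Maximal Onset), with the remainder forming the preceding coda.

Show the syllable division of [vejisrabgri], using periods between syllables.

Vowels present: e, i, a, i; each is a nucleus, giving 4 syllables.
Between /e/ (V1) and /i/ (V2): just /j/ — single C goes to the following onset.
Between /i/ (V2) and /a/ (V3): /sr/ is a licit onset in full, so it all attaches to the next syllable.
Between /a/ (V3) and /i/ (V4): /bgr/ — longest licit onset from the right is /gr/, leaving /b/ as coda.

ve.ji.srab.gri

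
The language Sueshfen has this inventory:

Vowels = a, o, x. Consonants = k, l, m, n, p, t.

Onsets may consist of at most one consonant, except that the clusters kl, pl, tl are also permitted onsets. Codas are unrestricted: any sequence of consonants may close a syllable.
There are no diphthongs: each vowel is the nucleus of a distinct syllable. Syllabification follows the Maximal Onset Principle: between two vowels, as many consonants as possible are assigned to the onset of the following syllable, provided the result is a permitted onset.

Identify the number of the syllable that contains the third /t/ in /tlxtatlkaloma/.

The vowels are x, a, a, o, a — 5 nuclei, so 5 syllables.
Between /x/ (V1) and /a/ (V2): /t/ is a single consonant, so it becomes the next onset.
Between /a/ (V2) and /a/ (V3): /tlk/; trying suffixes from longest down, /k/ is the first permitted one, so coda /tl/ | onset /k/.
Between /a/ (V3) and /o/ (V4): just /l/ — single C goes to the following onset.
Between /o/ (V4) and /a/ (V5): /m/ is a single consonant, so it becomes the next onset.
Result: tlx.tatl.ka.lo.ma.
The third /t/ is in the coda of syllable 2 (/tatl/).

2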